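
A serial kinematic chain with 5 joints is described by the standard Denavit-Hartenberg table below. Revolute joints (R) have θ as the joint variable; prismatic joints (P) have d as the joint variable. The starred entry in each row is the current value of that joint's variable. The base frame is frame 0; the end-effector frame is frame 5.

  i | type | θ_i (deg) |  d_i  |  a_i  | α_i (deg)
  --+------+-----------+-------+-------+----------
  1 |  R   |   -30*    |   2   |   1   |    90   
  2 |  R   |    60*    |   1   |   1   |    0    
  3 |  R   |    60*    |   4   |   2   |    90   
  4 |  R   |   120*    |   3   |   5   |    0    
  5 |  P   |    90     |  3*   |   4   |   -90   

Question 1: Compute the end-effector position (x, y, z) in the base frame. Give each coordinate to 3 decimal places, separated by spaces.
after link 1: o_1 = (0.8660, -0.5000, 2.0000)
after link 2: o_2 = (0.7990, -1.6160, 2.8660)
after link 3: o_3 = (-2.0670, -4.5801, 4.5981)
after link 4: o_4 = (-0.8995, -10.2542, 3.9330)
after link 5: o_5 = (3.8505, -10.6872, 2.4330)

3.850 -10.687 2.433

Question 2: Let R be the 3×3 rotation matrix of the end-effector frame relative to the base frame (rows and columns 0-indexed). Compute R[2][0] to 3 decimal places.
End-effector x-axis (col 0 of R) = (0.6250,0.2165,-0.7500)
R[2][0] = -0.7500

-0.750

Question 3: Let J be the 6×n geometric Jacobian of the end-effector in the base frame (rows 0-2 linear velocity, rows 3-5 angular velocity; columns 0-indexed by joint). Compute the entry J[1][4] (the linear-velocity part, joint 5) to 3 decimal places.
prismatic axis z_4 = (0.7500,-0.4330,0.5000)
J_v[:, 4] = z_4; J_ω[:, 4] = (0,0,0)
entry J[1][4] = -0.4330

-0.433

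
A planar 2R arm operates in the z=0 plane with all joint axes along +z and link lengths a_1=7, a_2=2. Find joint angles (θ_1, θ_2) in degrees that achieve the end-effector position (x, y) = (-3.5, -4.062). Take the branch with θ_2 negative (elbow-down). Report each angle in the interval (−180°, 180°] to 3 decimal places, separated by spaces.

-120.003 -150.006

cos θ_2 = (28.7498−7²−2²)/(2·7·2) = -0.8661; θ_2 = -150.0059° (elbow-down)
β = atan2(-4.0620,-3.5000) = -130.7497°; ψ = atan2(-0.9998,5.2678) = -10.7467°
θ_1 = β − ψ = -120.0029°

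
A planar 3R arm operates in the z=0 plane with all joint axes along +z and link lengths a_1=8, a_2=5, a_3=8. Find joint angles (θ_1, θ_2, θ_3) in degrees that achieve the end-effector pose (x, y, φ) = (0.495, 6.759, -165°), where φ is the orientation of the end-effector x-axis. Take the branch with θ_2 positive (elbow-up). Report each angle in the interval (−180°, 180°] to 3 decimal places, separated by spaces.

wrist centre = target − a_3·(cos φ, sin φ) = (8.2224, 8.8296)
cos θ_2 = (145.5690−8²−5²)/(2·8·5) = 0.7071; θ_2 = 44.9996° (elbow-up)
β = atan2(8.8296,8.2224) = 47.0392°; ψ = atan2(3.5355,11.5356) = 17.0397°
θ_1 = β − ψ = 29.9995°
θ_3 = φ − θ_1 − θ_2 = 120.0009° (wrapped to (-180°,180°])

30.000 45.000 120.001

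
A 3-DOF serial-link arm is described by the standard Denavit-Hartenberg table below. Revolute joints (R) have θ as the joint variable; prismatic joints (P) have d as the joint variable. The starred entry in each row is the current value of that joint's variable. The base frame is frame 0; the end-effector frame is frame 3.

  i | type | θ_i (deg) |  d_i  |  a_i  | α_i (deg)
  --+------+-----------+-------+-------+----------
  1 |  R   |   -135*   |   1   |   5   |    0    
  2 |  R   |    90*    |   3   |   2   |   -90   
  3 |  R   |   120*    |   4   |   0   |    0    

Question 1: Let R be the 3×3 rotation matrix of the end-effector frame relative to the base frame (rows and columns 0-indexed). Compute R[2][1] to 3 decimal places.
End-effector y-axis (col 1 of R) = (-0.6124,0.6124,0.5000)
R[2][1] = 0.5000

0.500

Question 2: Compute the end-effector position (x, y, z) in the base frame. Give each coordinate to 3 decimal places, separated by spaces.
0.707 -2.121 4.000

after link 1: o_1 = (-3.5355, -3.5355, 1.0000)
after link 2: o_2 = (-2.1213, -4.9497, 4.0000)
after link 3: o_3 = (0.7071, -2.1213, 4.0000)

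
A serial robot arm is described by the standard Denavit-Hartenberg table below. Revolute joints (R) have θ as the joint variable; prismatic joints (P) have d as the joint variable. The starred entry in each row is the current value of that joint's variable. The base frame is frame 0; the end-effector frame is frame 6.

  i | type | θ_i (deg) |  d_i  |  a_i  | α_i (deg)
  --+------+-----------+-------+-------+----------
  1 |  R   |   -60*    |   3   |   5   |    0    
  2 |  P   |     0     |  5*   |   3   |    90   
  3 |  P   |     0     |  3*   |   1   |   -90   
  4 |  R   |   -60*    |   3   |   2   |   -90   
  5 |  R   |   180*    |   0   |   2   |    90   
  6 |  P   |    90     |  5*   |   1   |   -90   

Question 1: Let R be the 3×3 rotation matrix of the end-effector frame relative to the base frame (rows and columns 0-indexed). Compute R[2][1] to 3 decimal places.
End-effector y-axis (col 1 of R) = (-0.0000,0.0000,1.0000)
R[2][1] = 1.0000

1.000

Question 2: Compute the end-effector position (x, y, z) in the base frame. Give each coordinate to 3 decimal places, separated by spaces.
2.768 -9.794 6.000

after link 1: o_1 = (2.5000, -4.3301, 3.0000)
after link 2: o_2 = (4.0000, -6.9282, 8.0000)
after link 3: o_3 = (1.9019, -9.2942, 8.0000)
after link 4: o_4 = (0.9019, -11.0263, 11.0000)
after link 5: o_5 = (1.9019, -9.2942, 11.0000)
after link 6: o_6 = (2.7679, -9.7942, 6.0000)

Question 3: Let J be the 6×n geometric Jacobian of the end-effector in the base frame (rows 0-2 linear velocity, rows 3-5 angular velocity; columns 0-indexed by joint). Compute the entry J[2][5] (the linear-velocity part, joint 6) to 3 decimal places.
prismatic axis z_5 = (0.0000,-0.0000,-1.0000)
J_v[:, 5] = z_5; J_ω[:, 5] = (0,0,0)
entry J[2][5] = -1.0000

-1.000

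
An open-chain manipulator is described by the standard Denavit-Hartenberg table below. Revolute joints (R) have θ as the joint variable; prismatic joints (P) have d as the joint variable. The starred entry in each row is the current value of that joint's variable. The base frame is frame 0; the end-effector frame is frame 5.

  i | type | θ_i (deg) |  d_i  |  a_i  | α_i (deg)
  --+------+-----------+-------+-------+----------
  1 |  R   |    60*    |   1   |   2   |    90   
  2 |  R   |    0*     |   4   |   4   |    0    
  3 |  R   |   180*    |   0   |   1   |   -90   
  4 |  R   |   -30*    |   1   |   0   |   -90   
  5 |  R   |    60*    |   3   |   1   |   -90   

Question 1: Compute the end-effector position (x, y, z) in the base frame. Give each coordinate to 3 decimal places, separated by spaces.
after link 1: o_1 = (1.0000, 1.7321, 1.0000)
after link 2: o_2 = (6.4641, 3.1962, 1.0000)
after link 3: o_3 = (5.9641, 2.3301, 1.0000)
after link 4: o_4 = (5.9641, 2.3301, 0.0000)
after link 5: o_5 = (2.9641, 1.8301, 0.8660)

2.964 1.830 0.866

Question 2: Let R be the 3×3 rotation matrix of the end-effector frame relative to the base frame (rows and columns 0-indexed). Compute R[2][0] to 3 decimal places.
0.866

End-effector x-axis (col 0 of R) = (-0.0000,-0.5000,0.8660)
R[2][0] = 0.8660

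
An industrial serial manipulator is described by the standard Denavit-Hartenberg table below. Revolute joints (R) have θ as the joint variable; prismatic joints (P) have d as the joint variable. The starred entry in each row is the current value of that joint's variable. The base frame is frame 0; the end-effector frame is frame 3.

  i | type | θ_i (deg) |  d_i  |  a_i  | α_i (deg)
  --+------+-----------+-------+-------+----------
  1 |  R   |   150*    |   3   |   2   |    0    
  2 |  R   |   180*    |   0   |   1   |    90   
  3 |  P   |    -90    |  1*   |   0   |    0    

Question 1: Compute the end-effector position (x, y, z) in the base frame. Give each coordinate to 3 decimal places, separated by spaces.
after link 1: o_1 = (-1.7321, 1.0000, 3.0000)
after link 2: o_2 = (-0.8660, 0.5000, 3.0000)
after link 3: o_3 = (-1.3660, -0.3660, 3.0000)

-1.366 -0.366 3.000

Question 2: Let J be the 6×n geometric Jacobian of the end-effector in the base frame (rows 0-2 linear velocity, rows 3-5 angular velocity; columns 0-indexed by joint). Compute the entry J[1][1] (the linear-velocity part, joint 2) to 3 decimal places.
0.366

axis z_1 = (0.0000,0.0000,1.0000); lever o_n−o_1 = (0.3660,-1.3660,0.0000)
cross product → J_v[:, 1] = (1.3660,0.3660,-0.0000)
J_ω[:, 1] = z_1
entry J[1][1] = 0.3660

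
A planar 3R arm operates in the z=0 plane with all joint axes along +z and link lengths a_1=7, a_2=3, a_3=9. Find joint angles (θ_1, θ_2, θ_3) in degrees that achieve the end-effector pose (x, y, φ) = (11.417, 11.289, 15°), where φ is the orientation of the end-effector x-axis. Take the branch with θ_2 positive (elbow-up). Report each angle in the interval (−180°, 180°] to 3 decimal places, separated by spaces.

59.996 45.010 -90.006

wrist centre = target − a_3·(cos φ, sin φ) = (2.7237, 8.9596)
cos θ_2 = (87.6933−7²−3²)/(2·7·3) = 0.7070; θ_2 = 45.0100° (elbow-up)
β = atan2(8.9596,2.7237) = 73.0911°; ψ = atan2(2.1217,9.1210) = 13.0951°
θ_1 = β − ψ = 59.9960°
θ_3 = φ − θ_1 − θ_2 = -90.0060° (wrapped to (-180°,180°])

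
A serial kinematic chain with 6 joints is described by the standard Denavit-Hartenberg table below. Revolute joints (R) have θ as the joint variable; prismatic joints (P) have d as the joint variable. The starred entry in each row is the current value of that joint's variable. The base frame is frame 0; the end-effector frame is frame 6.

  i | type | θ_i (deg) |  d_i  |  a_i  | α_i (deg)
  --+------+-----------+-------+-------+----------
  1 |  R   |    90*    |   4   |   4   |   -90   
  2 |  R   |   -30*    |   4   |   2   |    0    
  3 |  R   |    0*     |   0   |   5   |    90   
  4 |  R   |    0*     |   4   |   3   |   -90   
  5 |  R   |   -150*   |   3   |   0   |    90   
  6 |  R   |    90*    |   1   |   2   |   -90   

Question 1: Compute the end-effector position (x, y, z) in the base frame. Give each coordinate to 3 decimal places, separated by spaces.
after link 1: o_1 = (0.0000, 4.0000, 4.0000)
after link 2: o_2 = (-4.0000, 5.7321, 5.0000)
after link 3: o_3 = (-4.0000, 10.0622, 7.5000)
after link 4: o_4 = (-4.0000, 10.6603, 12.4641)
after link 5: o_5 = (-7.0000, 10.6603, 12.4641)
after link 6: o_6 = (-9.0000, 10.6603, 11.4641)

-9.000 10.660 11.464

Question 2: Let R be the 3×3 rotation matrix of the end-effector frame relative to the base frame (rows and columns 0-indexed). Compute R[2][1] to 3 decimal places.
1.000

End-effector y-axis (col 1 of R) = (0.0000,0.0000,1.0000)
R[2][1] = 1.0000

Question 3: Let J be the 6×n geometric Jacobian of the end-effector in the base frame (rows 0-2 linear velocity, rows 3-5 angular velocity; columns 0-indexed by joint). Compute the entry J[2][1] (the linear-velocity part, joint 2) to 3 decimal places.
-6.660

axis z_1 = (-1.0000,0.0000,0.0000); lever o_n−o_1 = (-9.0000,6.6603,7.4641)
cross product → J_v[:, 1] = (0.0000,7.4641,-6.6603)
J_ω[:, 1] = z_1
entry J[2][1] = -6.6603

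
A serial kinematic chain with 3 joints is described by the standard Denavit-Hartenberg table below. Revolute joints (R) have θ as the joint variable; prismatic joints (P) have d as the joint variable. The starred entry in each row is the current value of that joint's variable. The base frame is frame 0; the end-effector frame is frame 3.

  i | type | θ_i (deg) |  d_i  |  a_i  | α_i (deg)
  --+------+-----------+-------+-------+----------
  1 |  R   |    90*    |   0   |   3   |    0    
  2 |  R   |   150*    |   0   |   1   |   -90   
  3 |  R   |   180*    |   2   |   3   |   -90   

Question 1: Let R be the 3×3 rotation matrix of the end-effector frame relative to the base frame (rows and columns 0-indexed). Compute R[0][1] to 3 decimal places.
End-effector y-axis (col 1 of R) = (-0.8660,0.5000,0.0000)
R[0][1] = -0.8660

-0.866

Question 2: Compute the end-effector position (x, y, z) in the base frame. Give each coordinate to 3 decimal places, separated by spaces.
after link 1: o_1 = (0.0000, 3.0000, 0.0000)
after link 2: o_2 = (-0.5000, 2.1340, 0.0000)
after link 3: o_3 = (2.7321, 3.7321, -0.0000)

2.732 3.732 -0.000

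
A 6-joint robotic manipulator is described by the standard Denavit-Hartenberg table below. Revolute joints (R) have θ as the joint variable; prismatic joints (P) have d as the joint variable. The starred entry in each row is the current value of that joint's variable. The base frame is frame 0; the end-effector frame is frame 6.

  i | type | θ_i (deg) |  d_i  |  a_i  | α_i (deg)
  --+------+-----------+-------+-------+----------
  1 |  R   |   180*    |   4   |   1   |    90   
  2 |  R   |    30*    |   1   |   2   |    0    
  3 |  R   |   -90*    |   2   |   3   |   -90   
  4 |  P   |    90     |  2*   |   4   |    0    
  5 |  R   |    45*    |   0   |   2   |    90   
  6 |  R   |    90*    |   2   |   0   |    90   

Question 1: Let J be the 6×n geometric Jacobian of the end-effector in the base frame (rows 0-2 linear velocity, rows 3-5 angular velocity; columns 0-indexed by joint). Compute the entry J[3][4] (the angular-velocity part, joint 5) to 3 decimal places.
-0.866

axis z_4 = (-0.8660,0.0000,0.5000); lever o_n−o_4 = (-0.0000,-2.8284,-0.0000)
cross product → J_v[:, 4] = (1.4142,-0.0000,2.4495)
J_ω[:, 4] = z_4
entry J[3][4] = -0.8660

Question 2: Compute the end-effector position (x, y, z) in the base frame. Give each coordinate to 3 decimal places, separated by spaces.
after link 1: o_1 = (-1.0000, 0.0000, 4.0000)
after link 2: o_2 = (-2.7321, 1.0000, 5.0000)
after link 3: o_3 = (-4.2321, 3.0000, 2.4019)
after link 4: o_4 = (-5.9641, -1.0000, 3.4019)
after link 5: o_5 = (-5.2570, -2.4142, 4.6267)
after link 6: o_6 = (-5.9641, -3.8284, 3.4019)

-5.964 -3.828 3.402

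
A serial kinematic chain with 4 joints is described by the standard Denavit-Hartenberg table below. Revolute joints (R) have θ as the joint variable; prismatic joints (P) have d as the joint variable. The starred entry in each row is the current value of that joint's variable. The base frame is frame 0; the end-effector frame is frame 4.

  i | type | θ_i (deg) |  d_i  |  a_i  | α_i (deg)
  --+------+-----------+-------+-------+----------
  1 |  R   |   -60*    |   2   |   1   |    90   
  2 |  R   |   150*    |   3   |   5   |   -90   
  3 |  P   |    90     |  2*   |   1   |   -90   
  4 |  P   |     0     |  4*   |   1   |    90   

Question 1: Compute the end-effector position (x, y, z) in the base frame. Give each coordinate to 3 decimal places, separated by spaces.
-1.299 0.250 0.768

after link 1: o_1 = (0.5000, -0.8660, 2.0000)
after link 2: o_2 = (-4.2631, 1.3840, 4.5000)
after link 3: o_3 = (-3.8971, 2.7500, 2.7679)
after link 4: o_4 = (-1.2990, 0.2500, 0.7679)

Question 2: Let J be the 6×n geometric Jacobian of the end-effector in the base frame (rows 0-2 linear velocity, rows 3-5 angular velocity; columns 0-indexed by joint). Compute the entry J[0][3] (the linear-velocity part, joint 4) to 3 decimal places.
0.433

prismatic axis z_3 = (0.4330,-0.7500,-0.5000)
J_v[:, 3] = z_3; J_ω[:, 3] = (0,0,0)
entry J[0][3] = 0.4330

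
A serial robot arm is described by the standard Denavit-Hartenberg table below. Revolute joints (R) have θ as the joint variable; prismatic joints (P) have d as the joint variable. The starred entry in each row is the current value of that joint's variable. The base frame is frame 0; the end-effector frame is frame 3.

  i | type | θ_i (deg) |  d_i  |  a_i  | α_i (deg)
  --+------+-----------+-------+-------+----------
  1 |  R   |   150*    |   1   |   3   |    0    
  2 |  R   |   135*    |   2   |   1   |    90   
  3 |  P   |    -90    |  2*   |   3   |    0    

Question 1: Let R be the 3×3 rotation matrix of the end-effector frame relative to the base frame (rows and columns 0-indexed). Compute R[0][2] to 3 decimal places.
-0.966

End-effector z-axis (col 2 of R) = (-0.9659,-0.2588,0.0000)
R[0][2] = -0.9659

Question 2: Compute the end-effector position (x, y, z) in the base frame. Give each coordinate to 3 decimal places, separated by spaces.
after link 1: o_1 = (-2.5981, 1.5000, 1.0000)
after link 2: o_2 = (-2.3393, 0.5341, 3.0000)
after link 3: o_3 = (-4.2711, 0.0164, 0.0000)

-4.271 0.016 0.000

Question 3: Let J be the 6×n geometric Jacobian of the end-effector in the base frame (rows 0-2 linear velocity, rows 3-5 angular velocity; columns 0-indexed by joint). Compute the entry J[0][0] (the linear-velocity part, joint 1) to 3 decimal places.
-0.016

axis z_0 = ẑ; lever o_n−o_0 = (-4.2711,0.0164,0.0000)
cross product → J_v[:, 0] = (-0.0164,-4.2711,0.0000)
J_ω[:, 0] = z_0
entry J[0][0] = -0.0164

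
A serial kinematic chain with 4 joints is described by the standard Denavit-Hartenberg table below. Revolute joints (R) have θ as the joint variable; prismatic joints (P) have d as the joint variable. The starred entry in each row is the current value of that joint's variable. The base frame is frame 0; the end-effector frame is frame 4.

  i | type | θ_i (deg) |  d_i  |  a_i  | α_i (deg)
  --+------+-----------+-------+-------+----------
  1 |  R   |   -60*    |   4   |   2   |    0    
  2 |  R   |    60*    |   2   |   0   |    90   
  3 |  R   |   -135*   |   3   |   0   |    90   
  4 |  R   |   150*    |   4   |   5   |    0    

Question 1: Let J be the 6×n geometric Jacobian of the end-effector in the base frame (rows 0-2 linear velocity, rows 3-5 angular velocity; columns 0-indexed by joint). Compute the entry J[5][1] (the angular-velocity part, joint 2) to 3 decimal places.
axis z_1 = (0.0000,0.0000,1.0000); lever o_n−o_1 = (0.2334,-5.5000,7.8903)
cross product → J_v[:, 1] = (5.5000,0.2334,-0.0000)
J_ω[:, 1] = z_1
entry J[5][1] = 1.0000

1.000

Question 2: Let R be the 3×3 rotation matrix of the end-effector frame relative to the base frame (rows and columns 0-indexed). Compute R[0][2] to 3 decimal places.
-0.707

End-effector z-axis (col 2 of R) = (-0.7071,-0.0000,0.7071)
R[0][2] = -0.7071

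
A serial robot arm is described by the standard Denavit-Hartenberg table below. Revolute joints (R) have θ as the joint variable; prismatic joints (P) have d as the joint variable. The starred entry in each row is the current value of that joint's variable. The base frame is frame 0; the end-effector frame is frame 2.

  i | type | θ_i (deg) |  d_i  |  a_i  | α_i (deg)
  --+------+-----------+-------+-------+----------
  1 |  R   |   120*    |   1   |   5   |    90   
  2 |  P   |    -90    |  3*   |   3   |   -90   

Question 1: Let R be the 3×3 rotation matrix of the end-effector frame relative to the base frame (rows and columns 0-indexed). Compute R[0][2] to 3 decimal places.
-0.500

End-effector z-axis (col 2 of R) = (-0.5000,0.8660,0.0000)
R[0][2] = -0.5000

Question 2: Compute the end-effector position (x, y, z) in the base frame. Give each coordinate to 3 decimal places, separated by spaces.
after link 1: o_1 = (-2.5000, 4.3301, 1.0000)
after link 2: o_2 = (0.0981, 5.8301, -2.0000)

0.098 5.830 -2.000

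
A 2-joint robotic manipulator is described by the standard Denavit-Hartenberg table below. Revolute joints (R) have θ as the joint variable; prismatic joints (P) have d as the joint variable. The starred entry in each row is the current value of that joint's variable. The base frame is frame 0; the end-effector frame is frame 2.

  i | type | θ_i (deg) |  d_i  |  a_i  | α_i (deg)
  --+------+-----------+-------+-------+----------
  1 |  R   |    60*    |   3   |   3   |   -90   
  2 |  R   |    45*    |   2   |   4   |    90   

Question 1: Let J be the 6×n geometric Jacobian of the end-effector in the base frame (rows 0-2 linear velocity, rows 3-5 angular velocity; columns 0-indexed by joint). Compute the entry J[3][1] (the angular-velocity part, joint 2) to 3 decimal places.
-0.866

axis z_1 = (-0.8660,0.5000,0.0000); lever o_n−o_1 = (-0.3178,3.4495,-2.8284)
cross product → J_v[:, 1] = (-1.4142,-2.4495,-2.8284)
J_ω[:, 1] = z_1
entry J[3][1] = -0.8660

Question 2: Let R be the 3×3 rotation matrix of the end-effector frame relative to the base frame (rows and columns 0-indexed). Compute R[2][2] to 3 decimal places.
0.707

End-effector z-axis (col 2 of R) = (0.3536,0.6124,0.7071)
R[2][2] = 0.7071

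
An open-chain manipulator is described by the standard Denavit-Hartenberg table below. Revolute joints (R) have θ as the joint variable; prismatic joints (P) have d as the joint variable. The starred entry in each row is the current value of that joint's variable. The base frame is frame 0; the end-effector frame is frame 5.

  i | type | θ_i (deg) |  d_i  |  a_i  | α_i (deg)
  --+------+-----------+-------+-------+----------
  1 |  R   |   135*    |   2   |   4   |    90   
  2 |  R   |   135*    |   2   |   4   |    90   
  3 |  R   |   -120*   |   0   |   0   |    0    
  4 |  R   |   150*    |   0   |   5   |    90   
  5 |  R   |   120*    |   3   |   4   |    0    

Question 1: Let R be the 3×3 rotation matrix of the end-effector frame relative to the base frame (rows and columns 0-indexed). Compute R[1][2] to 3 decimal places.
-0.862

End-effector z-axis (col 2 of R) = (-0.3624,-0.8624,0.3536)
R[1][2] = -0.8624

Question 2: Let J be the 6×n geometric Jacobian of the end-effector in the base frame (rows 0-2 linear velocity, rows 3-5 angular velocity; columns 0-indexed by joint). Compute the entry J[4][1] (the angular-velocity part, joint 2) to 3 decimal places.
axis z_1 = (0.7071,0.7071,0.0000); lever o_n−o_1 = (2.9547,-1.6792,8.1757)
cross product → J_v[:, 1] = (5.7811,-5.7811,-3.2767)
J_ω[:, 1] = z_1
entry J[4][1] = 0.7071

0.707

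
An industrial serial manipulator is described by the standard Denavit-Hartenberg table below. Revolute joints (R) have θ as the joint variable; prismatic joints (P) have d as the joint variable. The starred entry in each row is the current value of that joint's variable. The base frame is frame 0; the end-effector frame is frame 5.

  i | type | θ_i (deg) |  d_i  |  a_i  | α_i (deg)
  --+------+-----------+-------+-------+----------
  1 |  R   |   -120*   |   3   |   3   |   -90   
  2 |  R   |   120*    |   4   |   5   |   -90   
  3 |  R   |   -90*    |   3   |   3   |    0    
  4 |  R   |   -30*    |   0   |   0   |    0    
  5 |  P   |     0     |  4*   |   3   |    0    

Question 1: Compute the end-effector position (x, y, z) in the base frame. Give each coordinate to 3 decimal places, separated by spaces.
10.718 -0.632 3.469

after link 1: o_1 = (-1.5000, -2.5981, 3.0000)
after link 2: o_2 = (3.2141, -2.4330, -1.3301)
after link 3: o_3 = (7.1112, -1.6830, 0.1699)
after link 4: o_4 = (7.1112, -1.6830, 0.1699)
after link 5: o_5 = (10.7183, -0.6316, 3.4689)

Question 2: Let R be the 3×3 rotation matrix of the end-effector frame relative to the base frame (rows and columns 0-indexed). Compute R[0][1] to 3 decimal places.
End-effector y-axis (col 1 of R) = (0.6495,0.1250,-0.7500)
R[0][1] = 0.6495

0.650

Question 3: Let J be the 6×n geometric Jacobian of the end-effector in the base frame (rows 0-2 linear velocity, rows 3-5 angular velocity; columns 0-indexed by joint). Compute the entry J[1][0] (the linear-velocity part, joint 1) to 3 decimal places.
10.718

axis z_0 = ẑ; lever o_n−o_0 = (10.7183,-0.6316,3.4689)
cross product → J_v[:, 0] = (0.6316,10.7183,-0.0000)
J_ω[:, 0] = z_0
entry J[1][0] = 10.7183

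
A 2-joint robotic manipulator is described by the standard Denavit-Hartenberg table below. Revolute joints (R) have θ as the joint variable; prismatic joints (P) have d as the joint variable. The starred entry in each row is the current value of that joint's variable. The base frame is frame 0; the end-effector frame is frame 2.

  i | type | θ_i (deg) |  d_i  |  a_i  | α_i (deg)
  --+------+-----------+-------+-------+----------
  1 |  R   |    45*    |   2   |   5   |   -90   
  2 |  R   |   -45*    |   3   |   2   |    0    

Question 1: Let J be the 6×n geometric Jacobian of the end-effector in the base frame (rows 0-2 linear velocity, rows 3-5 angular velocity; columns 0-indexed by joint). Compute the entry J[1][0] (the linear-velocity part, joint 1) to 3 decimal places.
axis z_0 = ẑ; lever o_n−o_0 = (2.4142,6.6569,3.4142)
cross product → J_v[:, 0] = (-6.6569,2.4142,0.0000)
J_ω[:, 0] = z_0
entry J[1][0] = 2.4142

2.414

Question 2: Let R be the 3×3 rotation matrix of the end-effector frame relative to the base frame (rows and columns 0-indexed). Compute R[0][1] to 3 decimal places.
0.500

End-effector y-axis (col 1 of R) = (0.5000,0.5000,-0.7071)
R[0][1] = 0.5000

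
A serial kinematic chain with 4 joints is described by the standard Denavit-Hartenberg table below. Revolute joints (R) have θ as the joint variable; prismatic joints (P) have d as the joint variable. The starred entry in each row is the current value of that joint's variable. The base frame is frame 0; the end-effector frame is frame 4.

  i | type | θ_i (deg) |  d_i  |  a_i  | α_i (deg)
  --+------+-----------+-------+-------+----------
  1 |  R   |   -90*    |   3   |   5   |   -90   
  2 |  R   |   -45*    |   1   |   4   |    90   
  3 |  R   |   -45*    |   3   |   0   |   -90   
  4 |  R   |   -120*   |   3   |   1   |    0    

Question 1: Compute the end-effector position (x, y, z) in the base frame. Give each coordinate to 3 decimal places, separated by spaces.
after link 1: o_1 = (0.0000, -5.0000, 3.0000)
after link 2: o_2 = (1.0000, -7.8284, 5.8284)
after link 3: o_3 = (1.0000, -5.7071, 7.9497)
after link 4: o_4 = (3.4749, -6.3447, 9.8121)

3.475 -6.345 9.812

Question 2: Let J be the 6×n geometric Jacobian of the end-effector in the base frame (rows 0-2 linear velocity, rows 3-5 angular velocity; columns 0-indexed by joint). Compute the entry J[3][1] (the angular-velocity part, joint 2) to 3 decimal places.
1.000

axis z_1 = (1.0000,0.0000,0.0000); lever o_n−o_1 = (3.4749,-1.3447,6.8121)
cross product → J_v[:, 1] = (0.0000,-6.8121,-1.3447)
J_ω[:, 1] = z_1
entry J[3][1] = 1.0000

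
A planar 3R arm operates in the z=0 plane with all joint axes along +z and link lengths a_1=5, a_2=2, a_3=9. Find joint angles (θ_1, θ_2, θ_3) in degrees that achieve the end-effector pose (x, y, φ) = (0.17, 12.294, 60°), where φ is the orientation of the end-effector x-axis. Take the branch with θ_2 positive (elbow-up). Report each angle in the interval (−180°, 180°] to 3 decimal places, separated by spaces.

117.794 60.010 -117.804

wrist centre = target − a_3·(cos φ, sin φ) = (-4.3300, 4.4998)
cos θ_2 = (38.9968−5²−2²)/(2·5·2) = 0.4998; θ_2 = 60.0104° (elbow-up)
β = atan2(4.4998,-4.3300) = 133.8985°; ψ = atan2(1.7322,5.9997) = 16.1045°
θ_1 = β − ψ = 117.7940°
θ_3 = φ − θ_1 − θ_2 = -117.8044° (wrapped to (-180°,180°])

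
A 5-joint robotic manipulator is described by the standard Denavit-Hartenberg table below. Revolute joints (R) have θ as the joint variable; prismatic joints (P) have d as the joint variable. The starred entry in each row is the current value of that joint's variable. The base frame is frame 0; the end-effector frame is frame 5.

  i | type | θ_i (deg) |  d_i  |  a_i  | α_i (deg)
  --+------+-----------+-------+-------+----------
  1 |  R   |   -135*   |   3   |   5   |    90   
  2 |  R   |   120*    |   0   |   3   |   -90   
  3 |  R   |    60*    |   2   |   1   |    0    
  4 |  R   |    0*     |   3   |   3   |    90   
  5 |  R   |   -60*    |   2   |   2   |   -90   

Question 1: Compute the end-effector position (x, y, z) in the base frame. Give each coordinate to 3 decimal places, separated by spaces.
3.377 -1.332 7.629

after link 1: o_1 = (-3.5355, -3.5355, 3.0000)
after link 2: o_2 = (-2.4749, -2.4749, 5.5981)
after link 3: o_3 = (-0.4610, -1.6857, 5.0311)
after link 4: o_4 = (3.7436, -1.1554, 4.8301)
after link 5: o_5 = (3.3773, -1.3322, 7.6292)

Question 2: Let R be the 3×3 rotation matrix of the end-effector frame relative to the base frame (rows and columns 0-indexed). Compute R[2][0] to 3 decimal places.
0.650

End-effector x-axis (col 0 of R) = (-0.1358,-0.7481,0.6495)
R[2][0] = 0.6495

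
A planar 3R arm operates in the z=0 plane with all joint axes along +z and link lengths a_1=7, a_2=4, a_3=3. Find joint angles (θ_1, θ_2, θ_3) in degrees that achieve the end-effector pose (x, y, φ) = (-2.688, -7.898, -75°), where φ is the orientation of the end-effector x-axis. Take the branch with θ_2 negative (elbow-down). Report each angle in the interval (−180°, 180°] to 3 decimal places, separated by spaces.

wrist centre = target − a_3·(cos φ, sin φ) = (-3.4645, -5.0002)
cos θ_2 = (37.0047−7²−4²)/(2·7·4) = -0.4999; θ_2 = -119.9945° (elbow-down)
β = atan2(-5.0002,-3.4645) = -124.7166°; ψ = atan2(-3.4643,5.0003) = -34.7147°
θ_1 = β − ψ = -90.0019°
θ_3 = φ − θ_1 − θ_2 = 134.9963° (wrapped to (-180°,180°])

-90.002 -119.994 134.996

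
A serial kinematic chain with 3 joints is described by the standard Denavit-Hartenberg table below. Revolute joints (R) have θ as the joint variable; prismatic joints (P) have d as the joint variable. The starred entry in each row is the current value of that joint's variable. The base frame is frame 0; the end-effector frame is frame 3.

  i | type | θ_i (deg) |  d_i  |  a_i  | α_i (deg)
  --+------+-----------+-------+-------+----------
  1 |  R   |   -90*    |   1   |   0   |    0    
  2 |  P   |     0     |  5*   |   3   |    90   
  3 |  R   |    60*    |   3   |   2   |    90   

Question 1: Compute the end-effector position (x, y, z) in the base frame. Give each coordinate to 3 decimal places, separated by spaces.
-3.000 -4.000 7.732

after link 1: o_1 = (0.0000, 0.0000, 1.0000)
after link 2: o_2 = (0.0000, -3.0000, 6.0000)
after link 3: o_3 = (-3.0000, -4.0000, 7.7321)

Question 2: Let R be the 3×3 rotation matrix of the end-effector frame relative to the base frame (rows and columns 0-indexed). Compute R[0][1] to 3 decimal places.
End-effector y-axis (col 1 of R) = (-1.0000,-0.0000,0.0000)
R[0][1] = -1.0000

-1.000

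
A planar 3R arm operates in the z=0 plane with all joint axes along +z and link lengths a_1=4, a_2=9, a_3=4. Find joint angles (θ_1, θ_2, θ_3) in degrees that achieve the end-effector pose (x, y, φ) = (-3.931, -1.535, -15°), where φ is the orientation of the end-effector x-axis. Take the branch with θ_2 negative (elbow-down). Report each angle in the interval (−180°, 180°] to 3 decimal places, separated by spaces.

-82.668 -119.993 -172.339

wrist centre = target − a_3·(cos φ, sin φ) = (-7.7947, -0.4997)
cos θ_2 = (61.0071−4²−9²)/(2·4·9) = -0.4999; θ_2 = -119.9935° (elbow-down)
β = atan2(-0.4997,-7.7947) = -176.3317°; ψ = atan2(-7.7947,-0.4991) = -93.6637°
θ_1 = β − ψ = -82.6680°
θ_3 = φ − θ_1 − θ_2 = -172.3385° (wrapped to (-180°,180°])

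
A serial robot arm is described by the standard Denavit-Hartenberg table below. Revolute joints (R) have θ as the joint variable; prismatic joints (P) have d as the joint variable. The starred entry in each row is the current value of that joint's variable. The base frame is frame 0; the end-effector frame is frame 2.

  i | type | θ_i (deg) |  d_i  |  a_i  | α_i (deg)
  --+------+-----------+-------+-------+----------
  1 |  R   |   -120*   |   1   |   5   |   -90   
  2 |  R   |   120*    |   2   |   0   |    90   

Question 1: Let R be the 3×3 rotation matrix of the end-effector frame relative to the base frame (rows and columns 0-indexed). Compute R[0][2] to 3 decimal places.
-0.433

End-effector z-axis (col 2 of R) = (-0.4330,-0.7500,-0.5000)
R[0][2] = -0.4330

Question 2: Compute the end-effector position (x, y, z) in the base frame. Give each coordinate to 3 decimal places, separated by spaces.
after link 1: o_1 = (-2.5000, -4.3301, 1.0000)
after link 2: o_2 = (-0.7679, -5.3301, 1.0000)

-0.768 -5.330 1.000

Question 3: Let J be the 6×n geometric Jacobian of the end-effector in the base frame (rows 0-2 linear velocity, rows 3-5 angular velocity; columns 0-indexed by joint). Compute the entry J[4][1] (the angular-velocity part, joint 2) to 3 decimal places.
axis z_1 = (0.8660,-0.5000,0.0000); lever o_n−o_1 = (1.7321,-1.0000,0.0000)
cross product → J_v[:, 1] = (-0.0000,-0.0000,0.0000)
J_ω[:, 1] = z_1
entry J[4][1] = -0.5000

-0.500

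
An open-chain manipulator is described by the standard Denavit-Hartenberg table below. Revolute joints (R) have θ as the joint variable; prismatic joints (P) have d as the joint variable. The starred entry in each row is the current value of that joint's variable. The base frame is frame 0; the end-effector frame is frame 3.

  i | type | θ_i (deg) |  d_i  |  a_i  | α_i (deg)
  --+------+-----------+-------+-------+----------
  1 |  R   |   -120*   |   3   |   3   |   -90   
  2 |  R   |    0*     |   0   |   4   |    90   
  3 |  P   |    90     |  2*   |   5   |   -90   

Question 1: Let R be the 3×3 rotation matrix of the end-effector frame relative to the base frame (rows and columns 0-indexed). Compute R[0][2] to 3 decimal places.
0.500

End-effector z-axis (col 2 of R) = (0.5000,0.8660,0.0000)
R[0][2] = 0.5000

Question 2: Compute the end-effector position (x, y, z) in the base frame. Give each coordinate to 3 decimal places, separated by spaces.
0.830 -8.562 5.000

after link 1: o_1 = (-1.5000, -2.5981, 3.0000)
after link 2: o_2 = (-3.5000, -6.0622, 3.0000)
after link 3: o_3 = (0.8301, -8.5622, 5.0000)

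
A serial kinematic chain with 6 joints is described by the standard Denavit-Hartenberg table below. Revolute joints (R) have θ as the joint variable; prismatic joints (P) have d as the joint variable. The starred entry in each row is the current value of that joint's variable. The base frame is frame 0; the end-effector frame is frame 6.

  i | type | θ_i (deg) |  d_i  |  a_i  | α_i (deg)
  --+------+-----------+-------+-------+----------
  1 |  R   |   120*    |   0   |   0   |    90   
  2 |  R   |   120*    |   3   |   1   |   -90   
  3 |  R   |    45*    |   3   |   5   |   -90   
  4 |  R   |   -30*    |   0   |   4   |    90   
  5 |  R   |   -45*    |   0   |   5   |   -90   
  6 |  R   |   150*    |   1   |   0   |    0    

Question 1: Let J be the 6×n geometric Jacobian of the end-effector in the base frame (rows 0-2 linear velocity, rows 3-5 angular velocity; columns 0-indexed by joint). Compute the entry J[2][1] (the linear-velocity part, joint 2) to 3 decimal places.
-11.959

axis z_1 = (0.8660,0.5000,0.0000); lever o_n−o_1 = (2.8763,-12.1482,6.4706)
cross product → J_v[:, 1] = (3.2353,-5.6037,-11.9588)
J_ω[:, 1] = z_1
entry J[2][1] = -11.9588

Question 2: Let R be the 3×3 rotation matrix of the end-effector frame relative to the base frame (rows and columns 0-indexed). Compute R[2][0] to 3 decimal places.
-0.177

End-effector x-axis (col 0 of R) = (-0.6812,0.7103,-0.1771)
R[2][0] = -0.1771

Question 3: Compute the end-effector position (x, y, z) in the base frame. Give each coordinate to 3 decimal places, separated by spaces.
2.876 -12.148 6.471

after link 1: o_1 = (0.0000, 0.0000, 0.0000)
after link 2: o_2 = (2.8481, 1.0670, 0.8660)
after link 3: o_3 = (1.9691, -4.4817, 2.4279)
after link 4: o_4 = (1.3262, -8.2671, 3.5492)
after link 5: o_5 = (3.5480, -11.4455, 6.7054)
after link 6: o_6 = (2.8763, -12.1482, 6.4706)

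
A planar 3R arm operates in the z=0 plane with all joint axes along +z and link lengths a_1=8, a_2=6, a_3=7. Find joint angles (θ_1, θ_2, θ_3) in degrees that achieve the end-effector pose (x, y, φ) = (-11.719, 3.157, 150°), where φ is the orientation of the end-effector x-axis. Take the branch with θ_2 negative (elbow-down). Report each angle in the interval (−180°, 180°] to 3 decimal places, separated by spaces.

-128.059 -135.000 53.059

wrist centre = target − a_3·(cos φ, sin φ) = (-5.6568, -0.3430)
cos θ_2 = (32.1173−8²−6²)/(2·8·6) = -0.7071; θ_2 = -135.0004° (elbow-down)
β = atan2(-0.3430,-5.6568) = -176.5301°; ψ = atan2(-4.2426,3.7573) = -48.4713°
θ_1 = β − ψ = -128.0588°
θ_3 = φ − θ_1 − θ_2 = 53.0592° (wrapped to (-180°,180°])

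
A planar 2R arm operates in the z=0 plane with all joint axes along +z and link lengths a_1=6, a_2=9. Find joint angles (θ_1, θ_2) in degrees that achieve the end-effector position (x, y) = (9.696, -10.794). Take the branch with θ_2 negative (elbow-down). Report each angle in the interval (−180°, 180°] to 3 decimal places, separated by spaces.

cos θ_2 = (210.5229−6²−9²)/(2·6·9) = 0.8660; θ_2 = -30.0084° (elbow-down)
β = atan2(-10.7940,9.6960) = -48.0674°; ψ = atan2(-4.5011,13.7936) = -18.0726°
θ_1 = β − ψ = -29.9948°

-29.995 -30.008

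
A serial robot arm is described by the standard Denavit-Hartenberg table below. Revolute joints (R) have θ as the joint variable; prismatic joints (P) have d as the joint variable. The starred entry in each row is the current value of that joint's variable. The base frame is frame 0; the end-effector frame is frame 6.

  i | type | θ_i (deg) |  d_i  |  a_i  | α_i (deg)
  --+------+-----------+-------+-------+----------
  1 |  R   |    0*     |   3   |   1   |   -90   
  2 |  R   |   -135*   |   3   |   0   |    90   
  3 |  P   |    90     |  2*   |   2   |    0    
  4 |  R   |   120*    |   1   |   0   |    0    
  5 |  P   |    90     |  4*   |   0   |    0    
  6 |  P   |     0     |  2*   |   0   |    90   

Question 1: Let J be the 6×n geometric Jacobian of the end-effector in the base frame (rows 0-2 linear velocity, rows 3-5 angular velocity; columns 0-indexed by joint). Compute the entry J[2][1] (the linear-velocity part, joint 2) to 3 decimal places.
6.364

axis z_1 = (0.0000,1.0000,0.0000); lever o_n−o_1 = (-6.3640,5.0000,-6.3640)
cross product → J_v[:, 1] = (-6.3640,-0.0000,6.3640)
J_ω[:, 1] = z_1
entry J[2][1] = 6.3640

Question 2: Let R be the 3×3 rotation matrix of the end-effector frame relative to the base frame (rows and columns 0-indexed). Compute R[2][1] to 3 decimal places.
-0.707

End-effector y-axis (col 1 of R) = (-0.7071,0.0000,-0.7071)
R[2][1] = -0.7071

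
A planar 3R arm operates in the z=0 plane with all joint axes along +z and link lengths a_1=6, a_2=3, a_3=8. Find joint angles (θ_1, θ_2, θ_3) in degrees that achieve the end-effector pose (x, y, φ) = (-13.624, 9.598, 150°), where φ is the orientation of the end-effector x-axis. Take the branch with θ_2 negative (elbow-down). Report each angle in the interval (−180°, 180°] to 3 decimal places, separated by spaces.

150.005 -30.018 30.013

wrist centre = target − a_3·(cos φ, sin φ) = (-6.6958, 5.5980)
cos θ_2 = (76.1713−6²−3²)/(2·6·3) = 0.8659; θ_2 = -30.0179° (elbow-down)
β = atan2(5.5980,-6.6958) = 140.1028°; ψ = atan2(-1.5008,8.5976) = -9.9019°
θ_1 = β − ψ = 150.0047°
θ_3 = φ − θ_1 − θ_2 = 30.0132° (wrapped to (-180°,180°])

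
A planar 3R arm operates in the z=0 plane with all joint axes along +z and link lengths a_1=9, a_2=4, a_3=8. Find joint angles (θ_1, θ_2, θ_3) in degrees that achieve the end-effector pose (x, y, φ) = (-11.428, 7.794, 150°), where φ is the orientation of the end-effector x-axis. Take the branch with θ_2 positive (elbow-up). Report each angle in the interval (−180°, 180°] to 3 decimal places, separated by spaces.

120.003 150.006 -120.009

wrist centre = target − a_3·(cos φ, sin φ) = (-4.4998, 3.7940)
cos θ_2 = (34.6426−9²−4²)/(2·9·4) = -0.8661; θ_2 = 150.0057° (elbow-up)
β = atan2(3.7940,-4.4998) = 139.8641°; ψ = atan2(1.9997,5.5357) = 19.8612°
θ_1 = β − ψ = 120.0029°
θ_3 = φ − θ_1 − θ_2 = -120.0086° (wrapped to (-180°,180°])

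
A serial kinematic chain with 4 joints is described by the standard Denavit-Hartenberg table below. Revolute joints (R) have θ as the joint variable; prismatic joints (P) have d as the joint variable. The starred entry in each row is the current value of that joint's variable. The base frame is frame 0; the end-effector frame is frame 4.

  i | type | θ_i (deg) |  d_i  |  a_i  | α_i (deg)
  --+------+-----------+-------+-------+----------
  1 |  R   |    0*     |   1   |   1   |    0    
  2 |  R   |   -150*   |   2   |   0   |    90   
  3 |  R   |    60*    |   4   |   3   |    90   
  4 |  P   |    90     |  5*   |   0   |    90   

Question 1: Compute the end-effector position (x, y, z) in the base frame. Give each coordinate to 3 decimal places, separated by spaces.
-6.049 0.549 3.098

after link 1: o_1 = (1.0000, 0.0000, 1.0000)
after link 2: o_2 = (1.0000, 0.0000, 3.0000)
after link 3: o_3 = (-2.2990, 2.7141, 5.5981)
after link 4: o_4 = (-6.0490, 0.5490, 3.0981)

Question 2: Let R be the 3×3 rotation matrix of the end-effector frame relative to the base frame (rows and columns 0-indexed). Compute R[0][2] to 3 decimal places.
-0.433

End-effector z-axis (col 2 of R) = (-0.4330,-0.2500,0.8660)
R[0][2] = -0.4330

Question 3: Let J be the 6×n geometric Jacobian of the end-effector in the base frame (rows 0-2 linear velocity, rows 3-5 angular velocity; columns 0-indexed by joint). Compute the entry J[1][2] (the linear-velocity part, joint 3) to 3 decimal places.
axis z_2 = (-0.5000,0.8660,0.0000); lever o_n−o_2 = (-7.0490,0.5490,0.0981)
cross product → J_v[:, 2] = (0.0849,0.0490,5.8301)
J_ω[:, 2] = z_2
entry J[1][2] = 0.0490

0.049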